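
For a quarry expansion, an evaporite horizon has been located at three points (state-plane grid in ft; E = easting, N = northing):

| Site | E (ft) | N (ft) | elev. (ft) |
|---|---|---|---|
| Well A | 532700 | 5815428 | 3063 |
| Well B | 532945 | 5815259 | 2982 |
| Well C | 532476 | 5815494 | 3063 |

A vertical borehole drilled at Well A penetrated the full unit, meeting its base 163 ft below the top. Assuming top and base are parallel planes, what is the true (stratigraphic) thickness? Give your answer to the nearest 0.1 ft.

Two edge vectors: Well A→Well B = (245, -169, -81), Well A→Well C = (-224, 66, 0).
Normal n = (Well A→Well B) × (Well A→Well C) = (5346, 18144, -21686).
So ∂z/∂E = −n_x/n_z = 0.24652 and ∂z/∂N = −n_y/n_z = 0.83667.
|∇z| = √(a²+b²) = 0.87223, so dip δ = arctan(0.87223) = 41.10°.
True thickness = vertical thickness × cos δ = 163 × cos 41.10° = 122.8 ft.

122.8 ft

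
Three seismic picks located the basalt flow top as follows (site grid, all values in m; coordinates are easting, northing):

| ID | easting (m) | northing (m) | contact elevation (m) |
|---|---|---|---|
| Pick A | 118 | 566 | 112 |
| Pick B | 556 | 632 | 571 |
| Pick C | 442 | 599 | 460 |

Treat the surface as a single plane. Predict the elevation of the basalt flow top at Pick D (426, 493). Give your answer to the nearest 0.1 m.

Let the plane be z = a·easting + b·northing + c.
Pick B−Pick A: 438a + 66b = 459;  Pick C−Pick A: 324a + 33b = 348.
Solving gives a = 1.12857, b = −0.53506.
Then c = 112 − a·118 − b·566 = 281.68.
At (426, 493): z = 480.8 − 263.8 + 281.68 = 498.7 m.

498.7 m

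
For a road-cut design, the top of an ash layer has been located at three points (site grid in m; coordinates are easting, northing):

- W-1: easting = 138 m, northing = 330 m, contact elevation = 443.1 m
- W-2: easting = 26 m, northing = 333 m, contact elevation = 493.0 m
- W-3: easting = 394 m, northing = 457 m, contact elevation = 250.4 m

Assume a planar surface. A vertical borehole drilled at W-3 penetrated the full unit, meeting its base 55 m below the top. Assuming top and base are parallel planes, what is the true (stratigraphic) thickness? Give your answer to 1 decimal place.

Two edge vectors: W-1→W-2 = (-112, 3, 49.9), W-1→W-3 = (256, 127, -192.7).
Normal n = (W-1→W-2) × (W-1→W-3) = (-6915.4, -8808, -14992).
So ∂z/∂easting = −n_x/n_z = −0.46127 and ∂z/∂northing = −n_y/n_z = −0.58751.
|∇z| = √(a²+b²) = 0.74696, so dip δ = arctan(0.74696) = 36.76°.
True thickness = vertical thickness × cos δ = 55 × cos 36.76° = 44.1 m.

44.1 m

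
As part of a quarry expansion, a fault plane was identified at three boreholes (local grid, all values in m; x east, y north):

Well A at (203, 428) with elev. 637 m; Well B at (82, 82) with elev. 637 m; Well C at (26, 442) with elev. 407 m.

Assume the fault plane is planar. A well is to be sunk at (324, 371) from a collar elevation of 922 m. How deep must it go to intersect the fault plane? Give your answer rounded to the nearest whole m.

107 m

Two edge vectors: Well A→Well B = (-121, -346, 0), Well A→Well C = (-177, 14, -230).
Normal n = (Well A→Well B) × (Well A→Well C) = (79580, -27830, -62936).
So ∂z/∂x = −n_x/n_z = 1.26446 and ∂z/∂y = −n_y/n_z = −0.44220.
Intercept c from Well A: 637 − 256.69 + 189.26 = 569.57.
At (324, 371): z_contact = 409.7 − 164.1 + 569.57 = 815.2 m.
Depth below ground = 922 − 815.2 = 107 m.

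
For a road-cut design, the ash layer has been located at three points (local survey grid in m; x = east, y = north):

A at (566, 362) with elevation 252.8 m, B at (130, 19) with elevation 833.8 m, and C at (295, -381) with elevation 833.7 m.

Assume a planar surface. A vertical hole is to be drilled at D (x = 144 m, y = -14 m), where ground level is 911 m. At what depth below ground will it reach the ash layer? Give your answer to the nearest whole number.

Two edge vectors: A→B = (-436, -343, 581), A→C = (-271, -743, 580.9).
Normal n = (A→B) × (A→C) = (232434.3, 95821.4, 230995).
So ∂z/∂x = −n_x/n_z = −1.00623 and ∂z/∂y = −n_y/n_z = −0.41482.
Intercept c from A: 252.8 + 569.53 + 150.16 = 972.49.
At (144, -14): z_contact = −144.9 + 5.8 + 972.49 = 833.4 m.
Depth below ground = 911 − 833.4 = 78 m.

78 m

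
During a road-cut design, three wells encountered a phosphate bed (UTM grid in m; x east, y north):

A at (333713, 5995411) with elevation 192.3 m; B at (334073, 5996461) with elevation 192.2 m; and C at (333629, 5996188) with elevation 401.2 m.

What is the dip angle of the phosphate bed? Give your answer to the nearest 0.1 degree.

32.2°

Let the plane be z = a·x + b·y + c.
B−A: 360a + 1050b = −0.1;  C−A: −84a + 777b = 208.9.
Solving gives a = −0.59639, b = 0.20438.
Gradient magnitude |∇z| = √(a² + b²) = √(0.35568 + 0.04177) = 0.63044.
True dip = arctan(0.63044) = 32.2°, dipping toward ESE (azimuth ≈ 109°).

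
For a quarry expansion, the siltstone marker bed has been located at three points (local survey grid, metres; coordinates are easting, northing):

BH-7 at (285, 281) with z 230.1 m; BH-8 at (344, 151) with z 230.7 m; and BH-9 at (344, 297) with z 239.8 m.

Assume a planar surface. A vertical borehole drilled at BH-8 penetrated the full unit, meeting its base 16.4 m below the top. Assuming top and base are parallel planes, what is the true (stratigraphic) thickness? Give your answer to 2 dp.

16.19 m

Let the plane be z = a·easting + b·northing + c.
BH-8−BH-7: 59a − 130b = 0.6;  BH-9−BH-7: 59a + 16b = 9.7.
Solving gives a = 0.14750, b = 0.06233.
|∇z| = √(a²+b²) = 0.16013, so dip δ = arctan(0.16013) = 9.10°.
True thickness = vertical thickness × cos δ = 16.4 × cos 9.10° = 16.19 m.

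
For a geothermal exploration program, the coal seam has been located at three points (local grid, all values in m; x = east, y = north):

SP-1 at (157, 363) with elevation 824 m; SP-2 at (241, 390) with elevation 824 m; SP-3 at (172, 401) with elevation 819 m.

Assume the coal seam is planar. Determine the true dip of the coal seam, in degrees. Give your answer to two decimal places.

Let the plane be z = a·x + b·y + c.
SP-2−SP-1: 84a + 27b = 0;  SP-3−SP-1: 15a + 38b = −5.
Solving gives a = 0.04844, b = −0.15070.
Gradient magnitude |∇z| = √(a² + b²) = √(0.00235 + 0.02271) = 0.15829.
True dip = arctan(0.15829) = 8.99°, dipping toward NNW (azimuth ≈ 342°).

8.99°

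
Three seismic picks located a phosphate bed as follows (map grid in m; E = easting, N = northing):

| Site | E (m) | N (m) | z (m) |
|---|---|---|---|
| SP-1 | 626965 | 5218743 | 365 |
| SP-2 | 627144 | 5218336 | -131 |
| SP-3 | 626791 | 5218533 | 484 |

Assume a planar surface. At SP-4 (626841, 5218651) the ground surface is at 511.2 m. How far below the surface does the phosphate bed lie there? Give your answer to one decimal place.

Two edge vectors: SP-1→SP-2 = (179, -407, -496), SP-1→SP-3 = (-174, -210, 119).
Normal n = (SP-1→SP-2) × (SP-1→SP-3) = (-152593, 65003, -108408).
So ∂z/∂E = −n_x/n_z = −1.407580621 and ∂z/∂N = −n_y/n_z = 0.599614420.
Intercept c from SP-1: 365 + 882503.78 − 3129233.55 = −2246364.77.
At (626841, 5218651): z_contact = −882329.24 + 3129178.39 − 2246364.77 = 484.38 m.
Depth below ground = 511.2 − 484.38 = 26.8 m.

26.8 m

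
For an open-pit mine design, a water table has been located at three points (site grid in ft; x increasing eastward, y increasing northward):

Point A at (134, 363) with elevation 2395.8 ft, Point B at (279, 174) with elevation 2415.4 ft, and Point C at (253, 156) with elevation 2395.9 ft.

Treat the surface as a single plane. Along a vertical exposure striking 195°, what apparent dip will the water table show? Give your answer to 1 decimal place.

23.6°

Two edge vectors: Point A→Point B = (145, -189, 19.6), Point A→Point C = (119, -207, 0.1).
Normal n = (Point A→Point B) × (Point A→Point C) = (4038.3, 2317.9, -7524).
So ∂z/∂x = −n_x/n_z = 0.53672 and ∂z/∂y = −n_y/n_z = 0.30807.
Unit vector along 195° is (sin 195°, cos 195°) = (-0.2588, -0.9659).
Slope in that direction = a·(-0.2588) + b·(-0.9659) = −0.43648.
Apparent dip = arctan|0.43648| = 23.6° (true dip is 31.8°, so apparent ≤ true as expected).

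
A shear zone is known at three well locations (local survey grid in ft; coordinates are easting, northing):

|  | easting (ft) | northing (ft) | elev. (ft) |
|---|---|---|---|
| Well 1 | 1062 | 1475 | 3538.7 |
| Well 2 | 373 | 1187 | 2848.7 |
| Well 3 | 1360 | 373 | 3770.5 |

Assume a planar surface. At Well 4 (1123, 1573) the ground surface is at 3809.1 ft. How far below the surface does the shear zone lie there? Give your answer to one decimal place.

205.4 ft

Two edge vectors: Well 1→Well 2 = (-689, -288, -690), Well 1→Well 3 = (298, -1102, 231.8).
Normal n = (Well 1→Well 2) × (Well 1→Well 3) = (-827138.4, -45909.8, 845102).
So ∂z/∂easting = −n_x/n_z = 0.978744 and ∂z/∂northing = −n_y/n_z = 0.054325.
Intercept c from Well 1: 3538.7 − 1039.43 − 80.13 = 2419.15.
At (1123, 1573): z_contact = 1099.13 + 85.45 + 2419.15 = 3603.73 ft.
Depth below ground = 3809.1 − 3603.73 = 205.4 ft.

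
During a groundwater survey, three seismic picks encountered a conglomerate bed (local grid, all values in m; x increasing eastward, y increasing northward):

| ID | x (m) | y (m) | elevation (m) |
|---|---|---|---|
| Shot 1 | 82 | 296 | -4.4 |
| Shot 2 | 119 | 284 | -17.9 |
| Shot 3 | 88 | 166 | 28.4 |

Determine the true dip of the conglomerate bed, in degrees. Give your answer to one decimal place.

Let the plane be z = a·x + b·y + c.
Shot 2−Shot 1: 37a − 12b = −13.5;  Shot 3−Shot 1: 6a − 130b = 32.8.
Solving gives a = −0.45348, b = −0.27324.
Gradient magnitude |∇z| = √(a² + b²) = √(0.20565 + 0.07466) = 0.52944.
True dip = arctan(0.52944) = 27.9°, dipping toward ENE (azimuth ≈ 059°).

27.9°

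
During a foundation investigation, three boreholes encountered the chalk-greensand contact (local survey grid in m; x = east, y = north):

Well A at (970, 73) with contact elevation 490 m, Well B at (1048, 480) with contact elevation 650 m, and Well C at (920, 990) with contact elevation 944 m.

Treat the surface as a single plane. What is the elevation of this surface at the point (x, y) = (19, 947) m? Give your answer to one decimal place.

1296.9 m

Let the plane be z = a·x + b·y + c.
Well B−Well A: 78a + 407b = 160;  Well C−Well A: −50a + 917b = 454.
Solving gives a = −0.414232, b = 0.472506.
Then c = 490 − a·970 − b·73 = 857.31.
At (19, 947): z = −7.9 + 447.5 + 857.31 = 1296.9 m.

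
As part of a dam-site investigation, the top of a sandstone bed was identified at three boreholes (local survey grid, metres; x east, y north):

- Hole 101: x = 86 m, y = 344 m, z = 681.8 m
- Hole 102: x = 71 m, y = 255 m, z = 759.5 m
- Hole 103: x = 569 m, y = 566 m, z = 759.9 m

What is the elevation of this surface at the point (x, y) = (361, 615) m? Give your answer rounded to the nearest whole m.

585 m

Two edge vectors: Hole 101→Hole 102 = (-15, -89, 77.7), Hole 101→Hole 103 = (483, 222, 78.1).
Normal n = (Hole 101→Hole 102) × (Hole 101→Hole 103) = (-24200.3, 38700.6, 39657).
So ∂z/∂x = −n_x/n_z = 0.61024 and ∂z/∂y = −n_y/n_z = −0.97588.
Intercept c from Hole 101: 681.8 − 52.48 + 335.70 = 965.02.
At (361, 615): z = 220.3 − 600.2 + 965.02 = 585.2 m.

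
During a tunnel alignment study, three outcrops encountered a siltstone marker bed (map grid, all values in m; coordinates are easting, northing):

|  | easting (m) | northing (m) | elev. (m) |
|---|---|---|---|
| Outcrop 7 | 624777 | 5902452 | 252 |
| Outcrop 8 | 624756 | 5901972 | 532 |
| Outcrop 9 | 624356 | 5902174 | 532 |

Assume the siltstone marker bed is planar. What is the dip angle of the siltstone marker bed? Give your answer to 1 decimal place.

32.6°

Two edge vectors: Outcrop 7→Outcrop 8 = (-21, -480, 280), Outcrop 7→Outcrop 9 = (-421, -278, 280).
Normal n = (Outcrop 7→Outcrop 8) × (Outcrop 7→Outcrop 9) = (-56560, -112000, -196242).
So ∂z/∂easting = −n_x/n_z = −0.28822 and ∂z/∂northing = −n_y/n_z = −0.57072.
Gradient magnitude |∇z| = √(a² + b²) = √(0.08307 + 0.32573) = 0.63937.
True dip = arctan(0.63937) = 32.6°, dipping toward NNE (azimuth ≈ 027°).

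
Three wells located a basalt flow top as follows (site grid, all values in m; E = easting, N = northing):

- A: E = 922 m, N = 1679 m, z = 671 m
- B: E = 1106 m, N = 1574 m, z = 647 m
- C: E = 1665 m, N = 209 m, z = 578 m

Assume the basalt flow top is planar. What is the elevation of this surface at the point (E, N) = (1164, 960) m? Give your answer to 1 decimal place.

641.6 m

Two edge vectors: A→B = (184, -105, -24), A→C = (743, -1470, -93).
Normal n = (A→B) × (A→C) = (-25515, -720, -192465).
So ∂z/∂E = −n_x/n_z = −0.132570 and ∂z/∂N = −n_y/n_z = −0.003741.
Intercept c from A: 671 + 122.23 + 6.28 = 799.51.
At (1164, 960): z = −154.3 − 3.6 + 799.51 = 641.6 m.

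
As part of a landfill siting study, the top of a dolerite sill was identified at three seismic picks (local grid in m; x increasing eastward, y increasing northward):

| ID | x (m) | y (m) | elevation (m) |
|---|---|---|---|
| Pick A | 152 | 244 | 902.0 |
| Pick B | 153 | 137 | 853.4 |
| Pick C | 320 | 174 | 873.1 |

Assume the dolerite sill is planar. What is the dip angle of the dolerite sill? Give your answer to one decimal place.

24.5°

Two edge vectors: Pick A→Pick B = (1, -107, -48.6), Pick A→Pick C = (168, -70, -28.9).
Normal n = (Pick A→Pick B) × (Pick A→Pick C) = (-309.7, -8135.9, 17906).
So ∂z/∂x = −n_x/n_z = 0.01730 and ∂z/∂y = −n_y/n_z = 0.45437.
Gradient magnitude |∇z| = √(a² + b²) = √(0.00030 + 0.20645) = 0.45470.
True dip = arctan(0.45470) = 24.5°, dipping toward S (azimuth ≈ 182°).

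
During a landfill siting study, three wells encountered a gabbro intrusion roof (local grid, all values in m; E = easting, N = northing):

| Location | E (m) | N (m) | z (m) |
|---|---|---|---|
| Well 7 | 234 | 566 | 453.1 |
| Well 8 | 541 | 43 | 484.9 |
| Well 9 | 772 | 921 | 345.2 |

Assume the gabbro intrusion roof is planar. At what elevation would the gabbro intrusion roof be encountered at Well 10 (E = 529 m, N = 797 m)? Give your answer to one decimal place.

Two edge vectors: Well 7→Well 8 = (307, -523, 31.8), Well 7→Well 9 = (538, 355, -107.9).
Normal n = (Well 7→Well 8) × (Well 7→Well 9) = (45142.7, 50233.7, 390359).
So ∂z/∂E = −n_x/n_z = −0.11564 and ∂z/∂N = −n_y/n_z = −0.12869.
Intercept c from Well 7: 453.1 + 27.06 + 72.84 = 553.00.
At (529, 797): z = −61.2 − 102.6 + 553.00 = 389.3 m.

389.3 m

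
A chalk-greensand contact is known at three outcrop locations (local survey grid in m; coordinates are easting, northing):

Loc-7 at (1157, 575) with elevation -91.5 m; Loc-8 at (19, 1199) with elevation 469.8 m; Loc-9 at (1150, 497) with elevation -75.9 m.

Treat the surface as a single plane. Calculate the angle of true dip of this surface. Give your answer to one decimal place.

30.7°

Let the plane be z = a·easting + b·northing + c.
Loc-8−Loc-7: −1138a + 624b = 561.3;  Loc-9−Loc-7: −7a − 78b = 15.6.
Solving gives a = −0.57462, b = −0.14843.
Gradient magnitude |∇z| = √(a² + b²) = √(0.33019 + 0.02203) = 0.59348.
True dip = arctan(0.59348) = 30.7°, dipping toward ENE (azimuth ≈ 076°).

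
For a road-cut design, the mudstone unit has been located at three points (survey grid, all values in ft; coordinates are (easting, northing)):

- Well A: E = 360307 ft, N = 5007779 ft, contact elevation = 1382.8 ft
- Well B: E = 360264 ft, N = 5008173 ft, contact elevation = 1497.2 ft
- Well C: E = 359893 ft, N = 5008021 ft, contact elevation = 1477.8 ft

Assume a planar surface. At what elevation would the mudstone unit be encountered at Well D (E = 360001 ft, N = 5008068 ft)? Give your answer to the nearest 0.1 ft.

1484.2 ft

Let the plane be z = a·E + b·N + c.
Well B−Well A: −43a + 394b = 114.4;  Well C−Well A: −414a + 242b = 95.
Solving gives a = −0.063815074, b = 0.283390741.
Then c = 1382.8 − a·360307 − b·5007779 = −1394782.38.
At (360001, 5008068): z = −22973.5 + 1419240.1 − 1394782.38 = 1484.2 ft.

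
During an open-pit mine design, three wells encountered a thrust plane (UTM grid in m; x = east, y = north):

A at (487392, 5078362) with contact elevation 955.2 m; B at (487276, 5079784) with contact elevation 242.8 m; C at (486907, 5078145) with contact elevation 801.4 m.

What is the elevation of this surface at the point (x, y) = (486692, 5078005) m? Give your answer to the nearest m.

753 m

Let the plane be z = a·x + b·y + c.
B−A: −116a + 1422b = −712.4;  C−A: −485a − 217b = −153.8.
Solving gives a = 0.52220547, b = −0.45838549.
Then c = 955.2 − a·487392 − b·5078362 = 2074283.88.
At (486692, 5078005): z = 254153.2 − 2327683.8 + 2074283.88 = 753.3 m.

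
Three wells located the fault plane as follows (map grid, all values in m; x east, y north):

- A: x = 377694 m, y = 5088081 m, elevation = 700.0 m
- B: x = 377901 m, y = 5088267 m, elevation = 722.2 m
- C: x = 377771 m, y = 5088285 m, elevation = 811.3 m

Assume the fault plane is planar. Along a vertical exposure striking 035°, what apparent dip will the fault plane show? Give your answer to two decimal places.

Let the plane be z = a·x + b·y + c.
B−A: 207a + 186b = 22.2;  C−A: 77a + 204b = 111.3.
Solving gives a = −0.57955, b = 0.76434.
Unit vector along 035° is (sin 35°, cos 35°) = (0.5736, 0.8192).
Slope in that direction = a·(0.5736) + b·(0.8192) = 0.29369.
Apparent dip = arctan|0.29369| = 16.37° (true dip is 43.8°, so apparent ≤ true as expected).

16.37°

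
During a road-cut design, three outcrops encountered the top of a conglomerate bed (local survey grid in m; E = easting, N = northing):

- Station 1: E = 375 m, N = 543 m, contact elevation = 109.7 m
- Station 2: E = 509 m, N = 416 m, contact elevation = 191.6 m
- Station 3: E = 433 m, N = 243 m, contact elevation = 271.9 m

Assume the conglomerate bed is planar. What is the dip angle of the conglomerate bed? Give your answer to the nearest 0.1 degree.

28.0°

Two edge vectors: Station 1→Station 2 = (134, -127, 81.9), Station 1→Station 3 = (58, -300, 162.2).
Normal n = (Station 1→Station 2) × (Station 1→Station 3) = (3970.6, -16984.6, -32834).
So ∂z/∂E = −n_x/n_z = 0.12093 and ∂z/∂N = −n_y/n_z = −0.51729.
Gradient magnitude |∇z| = √(a² + b²) = √(0.01462 + 0.26759) = 0.53123.
True dip = arctan(0.53123) = 28.0°, dipping toward NNW (azimuth ≈ 347°).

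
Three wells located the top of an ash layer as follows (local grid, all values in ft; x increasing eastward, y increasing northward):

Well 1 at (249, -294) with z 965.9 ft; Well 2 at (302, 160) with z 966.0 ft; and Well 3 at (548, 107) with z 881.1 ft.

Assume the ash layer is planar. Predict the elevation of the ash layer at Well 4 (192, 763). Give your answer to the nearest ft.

1027 ft

Two edge vectors: Well 1→Well 2 = (53, 454, 0.1), Well 1→Well 3 = (299, 401, -84.8).
Normal n = (Well 1→Well 2) × (Well 1→Well 3) = (-38539.3, 4524.3, -114493).
So ∂z/∂x = −n_x/n_z = −0.33661 and ∂z/∂y = −n_y/n_z = 0.03952.
Intercept c from Well 1: 965.9 + 83.82 + 11.62 = 1061.33.
At (192, 763): z = −64.6 + 30.2 + 1061.33 = 1026.9 ft.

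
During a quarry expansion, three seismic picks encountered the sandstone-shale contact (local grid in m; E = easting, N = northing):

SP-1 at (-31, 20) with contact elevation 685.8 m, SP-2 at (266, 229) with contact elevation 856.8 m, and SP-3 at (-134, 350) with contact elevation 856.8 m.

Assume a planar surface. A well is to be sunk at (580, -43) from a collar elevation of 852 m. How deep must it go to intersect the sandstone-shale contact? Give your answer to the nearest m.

Two edge vectors: SP-1→SP-2 = (297, 209, 171), SP-1→SP-3 = (-103, 330, 171).
Normal n = (SP-1→SP-2) × (SP-1→SP-3) = (-20691, -68400, 119537).
So ∂z/∂E = −n_x/n_z = 0.17309 and ∂z/∂N = −n_y/n_z = 0.57221.
Intercept c from SP-1: 685.8 + 5.37 − 11.44 = 679.72.
At (580, -43): z_contact = 100.4 − 24.6 + 679.72 = 755.5 m.
Depth below ground = 852 − 755.5 = 96 m.

96 m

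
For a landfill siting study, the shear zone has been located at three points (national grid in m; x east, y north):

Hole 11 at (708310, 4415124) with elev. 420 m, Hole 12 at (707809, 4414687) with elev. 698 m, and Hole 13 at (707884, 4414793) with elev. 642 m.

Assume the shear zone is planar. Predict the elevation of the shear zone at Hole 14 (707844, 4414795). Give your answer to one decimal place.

651.1 m

Let the plane be z = a·x + b·y + c.
Hole 12−Hole 11: −501a − 437b = 278;  Hole 13−Hole 11: −426a − 331b = 222.
Solving gives a = −0.245733117, b = −0.354434115.
Then c = 420 − a·708310 − b·4415124 = 1739345.79.
At (707844, 4414795): z = −173940.7 − 1564754.0 + 1739345.79 = 651.1 m.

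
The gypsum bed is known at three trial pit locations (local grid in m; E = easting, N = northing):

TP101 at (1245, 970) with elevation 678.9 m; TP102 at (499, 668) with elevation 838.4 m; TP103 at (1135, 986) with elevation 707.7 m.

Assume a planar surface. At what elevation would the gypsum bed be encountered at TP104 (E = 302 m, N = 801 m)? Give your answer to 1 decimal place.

899.1 m

Let the plane be z = a·E + b·N + c.
TP102−TP101: −746a − 302b = 159.5;  TP103−TP101: −110a + 16b = 28.8.
Solving gives a = −0.249127, b = 0.087249.
Then c = 678.9 − a·1245 − b·970 = 904.43.
At (302, 801): z = −75.2 + 69.9 + 904.43 = 899.1 m.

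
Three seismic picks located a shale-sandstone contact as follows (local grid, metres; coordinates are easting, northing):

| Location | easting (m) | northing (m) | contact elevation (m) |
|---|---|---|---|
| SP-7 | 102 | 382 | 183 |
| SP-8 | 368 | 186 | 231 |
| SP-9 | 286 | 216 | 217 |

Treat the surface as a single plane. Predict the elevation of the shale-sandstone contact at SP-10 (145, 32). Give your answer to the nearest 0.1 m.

Two edge vectors: SP-7→SP-8 = (266, -196, 48), SP-7→SP-9 = (184, -166, 34).
Normal n = (SP-7→SP-8) × (SP-7→SP-9) = (1304, -212, -8092).
So ∂z/∂easting = −n_x/n_z = 0.16115 and ∂z/∂northing = −n_y/n_z = −0.02620.
Intercept c from SP-7: 183 − 16.44 + 10.01 = 176.57.
At (145, 32): z = 23.4 − 0.8 + 176.57 = 199.1 m.

199.1 m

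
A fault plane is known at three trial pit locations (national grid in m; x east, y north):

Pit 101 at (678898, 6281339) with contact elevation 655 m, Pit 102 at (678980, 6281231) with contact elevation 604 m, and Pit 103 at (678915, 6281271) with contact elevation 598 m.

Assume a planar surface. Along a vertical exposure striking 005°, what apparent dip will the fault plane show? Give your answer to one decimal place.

Let the plane be z = a·x + b·y + c.
Pit 102−Pit 101: 82a − 108b = −51;  Pit 103−Pit 101: 17a − 68b = −57.
Solving gives a = 0.71872, b = 1.01791.
Unit vector along 005° is (sin 5°, cos 5°) = (0.0872, 0.9962).
Slope in that direction = a·(0.0872) + b·(0.9962) = 1.07668.
Apparent dip = arctan|1.07668| = 47.1° (true dip is 51.3°, so apparent ≤ true as expected).

47.1°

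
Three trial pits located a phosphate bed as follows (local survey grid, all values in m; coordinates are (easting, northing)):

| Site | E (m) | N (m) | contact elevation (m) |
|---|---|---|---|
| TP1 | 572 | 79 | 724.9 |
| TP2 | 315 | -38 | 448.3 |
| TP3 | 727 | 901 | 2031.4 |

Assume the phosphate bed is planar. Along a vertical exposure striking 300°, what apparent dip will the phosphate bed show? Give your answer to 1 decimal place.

23.0°

Two edge vectors: TP1→TP2 = (-257, -117, -276.6), TP1→TP3 = (155, 822, 1306.5).
Normal n = (TP1→TP2) × (TP1→TP3) = (74504.7, 292897.5, -193119).
So ∂z/∂E = −n_x/n_z = 0.38580 and ∂z/∂N = −n_y/n_z = 1.51667.
Unit vector along 300° is (sin 300°, cos 300°) = (-0.8660, 0.5000).
Slope in that direction = a·(-0.8660) + b·(0.5000) = 0.42422.
Apparent dip = arctan|0.42422| = 23.0° (true dip is 57.4°, so apparent ≤ true as expected).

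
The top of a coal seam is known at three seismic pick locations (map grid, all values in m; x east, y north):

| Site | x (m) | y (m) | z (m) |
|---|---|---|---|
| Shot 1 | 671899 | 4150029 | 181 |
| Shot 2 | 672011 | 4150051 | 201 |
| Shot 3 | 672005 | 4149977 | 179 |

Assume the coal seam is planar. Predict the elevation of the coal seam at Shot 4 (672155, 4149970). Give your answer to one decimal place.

195.3 m

Two edge vectors: Shot 1→Shot 2 = (112, 22, 20), Shot 1→Shot 3 = (106, -52, -2).
Normal n = (Shot 1→Shot 2) × (Shot 1→Shot 3) = (996, 2344, -8156).
So ∂z/∂x = −n_x/n_z = 0.122118686 and ∂z/∂y = −n_y/n_z = 0.287395782.
Intercept c from Shot 1: 181 − 82051.42 − 1192700.83 = −1274571.25.
At (672155, 4149970): z = 82082.7 + 1192683.9 − 1274571.25 = 195.3 m.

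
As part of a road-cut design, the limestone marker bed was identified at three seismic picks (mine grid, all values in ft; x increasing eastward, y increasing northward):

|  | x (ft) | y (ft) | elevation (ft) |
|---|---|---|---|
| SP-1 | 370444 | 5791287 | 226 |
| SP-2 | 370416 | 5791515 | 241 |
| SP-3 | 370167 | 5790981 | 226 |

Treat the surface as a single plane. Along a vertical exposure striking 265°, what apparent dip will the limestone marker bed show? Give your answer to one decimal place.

Let the plane be z = a·x + b·y + c.
SP-2−SP-1: −28a + 228b = 15;  SP-3−SP-1: −277a − 306b = 0.
Solving gives a = −0.06400, b = 0.05793.
Unit vector along 265° is (sin 265°, cos 265°) = (-0.9962, -0.0872).
Slope in that direction = a·(-0.9962) + b·(-0.0872) = 0.05870.
Apparent dip = arctan|0.05870| = 3.4° (true dip is 4.9°, so apparent ≤ true as expected).

3.4°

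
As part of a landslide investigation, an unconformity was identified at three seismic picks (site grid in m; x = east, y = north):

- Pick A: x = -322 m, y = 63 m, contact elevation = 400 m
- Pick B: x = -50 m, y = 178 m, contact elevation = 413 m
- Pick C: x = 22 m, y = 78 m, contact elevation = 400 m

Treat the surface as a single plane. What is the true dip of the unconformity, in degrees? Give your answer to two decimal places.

7.19°

Two edge vectors: Pick A→Pick B = (272, 115, 13), Pick A→Pick C = (344, 15, 0).
Normal n = (Pick A→Pick B) × (Pick A→Pick C) = (-195, 4472, -35480).
So ∂z/∂x = −n_x/n_z = −0.00550 and ∂z/∂y = −n_y/n_z = 0.12604.
Gradient magnitude |∇z| = √(a² + b²) = √(0.00003 + 0.01589) = 0.12616.
True dip = arctan(0.12616) = 7.19°, dipping toward S (azimuth ≈ 178°).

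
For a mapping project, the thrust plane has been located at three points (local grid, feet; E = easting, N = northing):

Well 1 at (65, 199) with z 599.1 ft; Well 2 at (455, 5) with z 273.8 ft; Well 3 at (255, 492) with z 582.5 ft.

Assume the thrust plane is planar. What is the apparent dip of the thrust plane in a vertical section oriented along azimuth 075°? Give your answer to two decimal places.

28.15°

Let the plane be z = a·E + b·N + c.
Well 2−Well 1: 390a − 194b = −325.3;  Well 3−Well 1: 190a + 293b = −16.6.
Solving gives a = −0.65198, b = 0.36613.
Unit vector along 075° is (sin 75°, cos 75°) = (0.9659, 0.2588).
Slope in that direction = a·(0.9659) + b·(0.2588) = −0.53500.
Apparent dip = arctan|0.53500| = 28.15° (true dip is 36.8°, so apparent ≤ true as expected).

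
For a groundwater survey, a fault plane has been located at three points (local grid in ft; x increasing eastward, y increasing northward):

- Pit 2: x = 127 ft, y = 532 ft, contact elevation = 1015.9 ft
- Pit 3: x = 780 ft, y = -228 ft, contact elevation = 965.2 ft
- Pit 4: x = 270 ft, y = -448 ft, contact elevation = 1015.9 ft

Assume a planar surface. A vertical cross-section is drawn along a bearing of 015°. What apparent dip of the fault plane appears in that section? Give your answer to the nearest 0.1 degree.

2.1°

Two edge vectors: Pit 2→Pit 3 = (653, -760, -50.7), Pit 2→Pit 4 = (143, -980, 0).
Normal n = (Pit 2→Pit 3) × (Pit 2→Pit 4) = (-49686, -7250.1, -531260).
So ∂z/∂x = −n_x/n_z = −0.09352 and ∂z/∂y = −n_y/n_z = −0.01365.
Unit vector along 015° is (sin 15°, cos 15°) = (0.2588, 0.9659).
Slope in that direction = a·(0.2588) + b·(0.9659) = −0.03739.
Apparent dip = arctan|0.03739| = 2.1° (true dip is 5.4°, so apparent ≤ true as expected).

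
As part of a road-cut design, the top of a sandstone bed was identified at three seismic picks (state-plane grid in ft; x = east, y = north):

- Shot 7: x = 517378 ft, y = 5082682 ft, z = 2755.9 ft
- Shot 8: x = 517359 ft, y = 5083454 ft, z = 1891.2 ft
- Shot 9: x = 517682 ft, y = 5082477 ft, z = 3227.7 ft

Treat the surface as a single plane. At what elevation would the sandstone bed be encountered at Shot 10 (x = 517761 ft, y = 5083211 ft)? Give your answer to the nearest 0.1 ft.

Two edge vectors: Shot 7→Shot 8 = (-19, 772, -864.7), Shot 7→Shot 9 = (304, -205, 471.8).
Normal n = (Shot 7→Shot 8) × (Shot 7→Shot 9) = (186966.1, -253904.6, -230793).
So ∂z/∂x = −n_x/n_z = 0.810102993 and ∂z/∂y = −n_y/n_z = −1.100139952.
Intercept c from Shot 7: 2755.9 − 419129.47 + 5591661.53 = 5175287.97.
At (517761, 5083211): z = 419439.7 − 5592243.5 + 5175287.97 = 2484.2 ft.

2484.2 ft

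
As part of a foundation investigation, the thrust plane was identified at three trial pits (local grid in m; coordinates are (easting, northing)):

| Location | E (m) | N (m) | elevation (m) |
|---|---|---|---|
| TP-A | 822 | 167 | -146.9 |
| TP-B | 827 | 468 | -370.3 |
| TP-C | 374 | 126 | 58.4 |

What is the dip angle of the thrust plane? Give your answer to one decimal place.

39.8°

Two edge vectors: TP-A→TP-B = (5, 301, -223.4), TP-A→TP-C = (-448, -41, 205.3).
Normal n = (TP-A→TP-B) × (TP-A→TP-C) = (52635.9, 99056.7, 134643).
So ∂z/∂E = −n_x/n_z = −0.39093 and ∂z/∂N = −n_y/n_z = −0.73570.
Gradient magnitude |∇z| = √(a² + b²) = √(0.15283 + 0.54125) = 0.83311.
True dip = arctan(0.83311) = 39.8°, dipping toward NNE (azimuth ≈ 028°).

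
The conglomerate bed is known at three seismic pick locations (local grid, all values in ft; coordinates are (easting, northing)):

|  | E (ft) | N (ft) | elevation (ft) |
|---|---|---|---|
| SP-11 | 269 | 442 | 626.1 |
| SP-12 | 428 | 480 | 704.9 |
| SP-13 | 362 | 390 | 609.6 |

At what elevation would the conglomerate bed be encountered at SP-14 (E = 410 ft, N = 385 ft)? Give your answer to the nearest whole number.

Two edge vectors: SP-11→SP-12 = (159, 38, 78.8), SP-11→SP-13 = (93, -52, -16.5).
Normal n = (SP-11→SP-12) × (SP-11→SP-13) = (3470.6, 9951.9, -11802).
So ∂z/∂E = −n_x/n_z = 0.29407 and ∂z/∂N = −n_y/n_z = 0.84324.
Intercept c from SP-11: 626.1 − 79.10 − 372.71 = 174.28.
At (410, 385): z = 120.6 + 324.6 + 174.28 = 619.5 ft.

619 ft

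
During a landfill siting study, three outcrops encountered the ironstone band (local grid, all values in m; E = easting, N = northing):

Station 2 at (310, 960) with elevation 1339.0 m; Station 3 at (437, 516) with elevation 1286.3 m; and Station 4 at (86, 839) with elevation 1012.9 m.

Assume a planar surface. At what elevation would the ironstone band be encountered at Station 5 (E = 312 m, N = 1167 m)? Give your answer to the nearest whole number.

1437 m

Let the plane be z = a·E + b·N + c.
Station 3−Station 2: 127a − 444b = −52.7;  Station 4−Station 2: −224a − 121b = −326.1.
Solving gives a = 1.20544, b = 0.46349.
Then c = 1339 − a·310 − b·960 = 520.36.
At (312, 1167): z = 376.1 + 540.9 + 520.36 = 1437.4 m.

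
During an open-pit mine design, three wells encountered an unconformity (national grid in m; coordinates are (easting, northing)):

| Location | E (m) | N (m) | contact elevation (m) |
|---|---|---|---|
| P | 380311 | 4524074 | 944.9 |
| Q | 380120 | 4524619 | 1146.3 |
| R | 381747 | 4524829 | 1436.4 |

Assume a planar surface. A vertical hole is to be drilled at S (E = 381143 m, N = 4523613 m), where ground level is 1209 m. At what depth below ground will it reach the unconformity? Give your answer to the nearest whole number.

351 m

Let the plane be z = a·E + b·N + c.
Q−P: −191a + 545b = 201.4;  R−P: 1436a + 755b = 491.5.
Solving gives a = 0.12495401, b = 0.41333251.
Then c = 944.9 − a·380311 − b·4524074 = −1916523.33.
At (381143, 4523613): z_contact = 47625.3 + 1869756.3 − 1916523.33 = 858.3 m.
Depth below ground = 1209 − 858.3 = 351 m.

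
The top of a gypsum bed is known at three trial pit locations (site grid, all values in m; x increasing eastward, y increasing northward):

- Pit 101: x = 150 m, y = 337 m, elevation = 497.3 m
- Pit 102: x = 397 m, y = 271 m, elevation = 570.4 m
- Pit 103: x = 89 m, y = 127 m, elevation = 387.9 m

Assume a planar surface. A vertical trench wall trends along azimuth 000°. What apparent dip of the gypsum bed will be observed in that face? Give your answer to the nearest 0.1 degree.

Let the plane be z = a·x + b·y + c.
Pit 102−Pit 101: 247a − 66b = 73.1;  Pit 103−Pit 101: −61a − 210b = −109.4.
Solving gives a = 0.40381, b = 0.40366.
Unit vector along 000° is (sin 0°, cos 0°) = (0.0000, 1.0000).
Slope in that direction = a·(0.0000) + b·(1.0000) = 0.40366.
Apparent dip = arctan|0.40366| = 22.0° (true dip is 29.7°, so apparent ≤ true as expected).

22.0°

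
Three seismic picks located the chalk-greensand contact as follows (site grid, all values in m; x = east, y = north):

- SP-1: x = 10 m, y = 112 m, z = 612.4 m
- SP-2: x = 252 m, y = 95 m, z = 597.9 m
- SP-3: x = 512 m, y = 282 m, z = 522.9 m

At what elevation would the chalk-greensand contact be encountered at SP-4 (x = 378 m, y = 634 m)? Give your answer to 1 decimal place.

431.8 m

Let the plane be z = a·x + b·y + c.
SP-2−SP-1: 242a − 17b = −14.5;  SP-3−SP-1: 502a + 170b = −89.5.
Solving gives a = −0.08025, b = −0.28949.
Then c = 612.4 − a·10 − b·112 = 645.63.
At (378, 634): z = −30.3 − 183.5 + 645.63 = 431.8 m.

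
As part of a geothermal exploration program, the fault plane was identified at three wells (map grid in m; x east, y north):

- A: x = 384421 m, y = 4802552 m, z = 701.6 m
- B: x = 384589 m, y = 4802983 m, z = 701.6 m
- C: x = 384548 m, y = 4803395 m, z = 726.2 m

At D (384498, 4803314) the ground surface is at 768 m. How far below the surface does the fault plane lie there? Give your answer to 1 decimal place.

39.6 m

Two edge vectors: A→B = (168, 431, 0), A→C = (127, 843, 24.6).
Normal n = (A→B) × (A→C) = (10602.6, -4132.8, 86887).
So ∂z/∂x = −n_x/n_z = −0.122027461 and ∂z/∂y = −n_y/n_z = 0.047565228.
Intercept c from A: 701.6 + 46909.92 − 228434.48 = −180822.96.
At (384498, 4803314): z_contact = −46919.31 + 228470.73 − 180822.96 = 728.45 m.
Depth below ground = 768 − 728.45 = 39.6 m.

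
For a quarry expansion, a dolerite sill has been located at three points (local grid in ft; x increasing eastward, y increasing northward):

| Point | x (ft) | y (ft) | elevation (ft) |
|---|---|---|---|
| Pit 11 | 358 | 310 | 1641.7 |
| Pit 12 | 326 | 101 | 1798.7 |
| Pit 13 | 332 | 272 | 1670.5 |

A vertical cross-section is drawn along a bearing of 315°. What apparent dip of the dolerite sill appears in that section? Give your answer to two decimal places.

27.51°

Let the plane be z = a·x + b·y + c.
Pit 12−Pit 11: −32a − 209b = 157;  Pit 13−Pit 11: −26a − 38b = 28.8.
Solving gives a = −0.01261, b = −0.74927.
Unit vector along 315° is (sin 315°, cos 315°) = (-0.7071, 0.7071).
Slope in that direction = a·(-0.7071) + b·(0.7071) = −0.52089.
Apparent dip = arctan|0.52089| = 27.51° (true dip is 36.8°, so apparent ≤ true as expected).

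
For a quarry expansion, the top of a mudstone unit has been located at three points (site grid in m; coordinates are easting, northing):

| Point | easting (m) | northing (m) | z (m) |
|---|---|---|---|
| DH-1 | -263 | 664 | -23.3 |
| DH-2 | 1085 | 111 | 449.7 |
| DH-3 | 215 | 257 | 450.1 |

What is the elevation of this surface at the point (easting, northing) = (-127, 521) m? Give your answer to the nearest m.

Two edge vectors: DH-1→DH-2 = (1348, -553, 473), DH-1→DH-3 = (478, -407, 473.4).
Normal n = (DH-1→DH-2) × (DH-1→DH-3) = (-69279.2, -412049.2, -284302).
So ∂z/∂easting = −n_x/n_z = −0.24368 and ∂z/∂northing = −n_y/n_z = −1.44934.
Intercept c from DH-1: -23.3 − 64.09 + 962.36 = 874.97.
At (-127, 521): z = 30.9 − 755.1 + 874.97 = 150.8 m.

151 m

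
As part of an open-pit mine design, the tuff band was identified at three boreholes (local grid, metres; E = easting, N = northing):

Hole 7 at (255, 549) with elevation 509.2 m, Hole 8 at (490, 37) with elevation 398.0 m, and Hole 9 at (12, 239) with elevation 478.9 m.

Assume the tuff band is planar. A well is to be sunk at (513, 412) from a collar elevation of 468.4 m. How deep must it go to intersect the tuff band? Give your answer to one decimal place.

7.7 m

Two edge vectors: Hole 7→Hole 8 = (235, -512, -111.2), Hole 7→Hole 9 = (-243, -310, -30.3).
Normal n = (Hole 7→Hole 8) × (Hole 7→Hole 9) = (-18958.4, 34142.1, -197266).
So ∂z/∂E = −n_x/n_z = −0.09611 and ∂z/∂N = −n_y/n_z = 0.17308.
Intercept c from Hole 7: 509.2 + 24.51 − 95.02 = 438.69.
At (513, 412): z_contact = −49.30 + 71.31 + 438.69 = 460.69 m.
Depth below ground = 468.4 − 460.69 = 7.7 m.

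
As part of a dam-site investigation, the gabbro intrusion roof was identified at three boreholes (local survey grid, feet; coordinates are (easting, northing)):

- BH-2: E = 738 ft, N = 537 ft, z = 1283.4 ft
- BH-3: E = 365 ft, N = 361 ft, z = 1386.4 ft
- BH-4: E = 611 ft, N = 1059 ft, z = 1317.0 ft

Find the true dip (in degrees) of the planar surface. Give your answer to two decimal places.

15.37°

Two edge vectors: BH-2→BH-3 = (-373, -176, 103), BH-2→BH-4 = (-127, 522, 33.6).
Normal n = (BH-2→BH-3) × (BH-2→BH-4) = (-59679.6, -548.2, -217058).
So ∂z/∂E = −n_x/n_z = −0.27495 and ∂z/∂N = −n_y/n_z = −0.00253.
Gradient magnitude |∇z| = √(a² + b²) = √(0.07560 + 0.00001) = 0.27496.
True dip = arctan(0.27496) = 15.37°, dipping toward E (azimuth ≈ 089°).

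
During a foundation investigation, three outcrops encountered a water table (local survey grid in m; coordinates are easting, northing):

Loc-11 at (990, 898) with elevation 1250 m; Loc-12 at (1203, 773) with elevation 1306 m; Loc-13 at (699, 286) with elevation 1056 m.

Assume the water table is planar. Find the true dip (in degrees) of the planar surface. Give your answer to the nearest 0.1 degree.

Two edge vectors: Loc-11→Loc-12 = (213, -125, 56), Loc-11→Loc-13 = (-291, -612, -194).
Normal n = (Loc-11→Loc-12) × (Loc-11→Loc-13) = (58522, 25026, -166731).
So ∂z/∂easting = −n_x/n_z = 0.35100 and ∂z/∂northing = −n_y/n_z = 0.15010.
Gradient magnitude |∇z| = √(a² + b²) = √(0.12320 + 0.02253) = 0.38174.
True dip = arctan(0.38174) = 20.9°, dipping toward WSW (azimuth ≈ 247°).

20.9°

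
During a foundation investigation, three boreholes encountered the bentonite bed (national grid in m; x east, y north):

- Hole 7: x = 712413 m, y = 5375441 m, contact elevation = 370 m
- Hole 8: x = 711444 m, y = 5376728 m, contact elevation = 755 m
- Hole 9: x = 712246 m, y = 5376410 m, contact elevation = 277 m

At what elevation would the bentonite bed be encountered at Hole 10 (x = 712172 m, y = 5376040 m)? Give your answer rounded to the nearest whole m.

Let the plane be z = a·x + b·y + c.
Hole 8−Hole 7: −969a + 1287b = 385;  Hole 9−Hole 7: −167a + 969b = −93.
Solving gives a = −0.68057213, b = −0.21326682.
Then c = 370 − a·712413 − b·5375441 = 1631621.62.
At (712172, 5376040): z = −484684.4 − 1146530.9 + 1631621.62 = 406.3 m.

406 m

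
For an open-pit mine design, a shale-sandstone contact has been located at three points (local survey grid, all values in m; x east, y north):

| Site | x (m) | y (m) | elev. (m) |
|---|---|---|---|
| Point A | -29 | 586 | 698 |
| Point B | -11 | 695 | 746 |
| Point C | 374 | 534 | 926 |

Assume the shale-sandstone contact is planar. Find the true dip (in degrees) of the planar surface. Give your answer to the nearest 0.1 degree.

Let the plane be z = a·x + b·y + c.
Point B−Point A: 18a + 109b = 48;  Point C−Point A: 403a − 52b = 228.
Solving gives a = 0.60959, b = 0.33970.
Gradient magnitude |∇z| = √(a² + b²) = √(0.37160 + 0.11540) = 0.69785.
True dip = arctan(0.69785) = 34.9°, dipping toward WSW (azimuth ≈ 241°).

34.9°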